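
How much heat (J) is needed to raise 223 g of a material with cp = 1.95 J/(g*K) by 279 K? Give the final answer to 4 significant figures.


Q = m * cp * dT
Q = 223 * 1.95 * 279
Q = 121300 J


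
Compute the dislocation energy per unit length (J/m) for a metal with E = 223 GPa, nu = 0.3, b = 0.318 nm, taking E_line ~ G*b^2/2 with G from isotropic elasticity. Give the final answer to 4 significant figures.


Step 1: G = E / (2*(1+nu))
G = 223 / (2*(1+0.3)) = 85.7692 GPa = 8.57692e+10 Pa
Step 2: E_line = G*b^2/2
b = 0.318 nm = 3.18e-10 m
E_line = 0.5 * 8.57692e+10 * (3.18e-10)^2 = 4.337e-09 J/m


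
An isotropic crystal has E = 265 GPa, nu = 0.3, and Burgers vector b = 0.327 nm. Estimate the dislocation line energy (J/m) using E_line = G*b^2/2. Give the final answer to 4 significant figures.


Step 1: G = E / (2*(1+nu))
G = 265 / (2*(1+0.3)) = 101.923 GPa = 1.01923e+11 Pa
Step 2: E_line = G*b^2/2
b = 0.327 nm = 3.27e-10 m
E_line = 0.5 * 1.01923e+11 * (3.27e-10)^2 = 5.449e-09 J/m


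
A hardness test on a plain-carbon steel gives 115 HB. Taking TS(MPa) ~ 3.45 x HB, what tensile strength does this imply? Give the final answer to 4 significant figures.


TS (MPa) = 3.45 * HB
TS = 3.45 * 115
TS = 396.8 MPa


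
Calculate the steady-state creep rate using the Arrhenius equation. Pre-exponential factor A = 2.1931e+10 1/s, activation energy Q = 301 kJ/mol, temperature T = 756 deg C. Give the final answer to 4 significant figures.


rate = A * exp(-Q / (R*T))
T = 756 + 273.15 = 1029.15 K
rate = 2.1931e+10 * exp(-301e3 / (8.314 * 1029.15))
rate = 1.157e-05 1/s


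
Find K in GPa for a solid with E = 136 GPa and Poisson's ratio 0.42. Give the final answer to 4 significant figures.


K = E / (3*(1-2*nu))
K = 136 / (3*(1-2*0.42))
K = 283.3 GPa


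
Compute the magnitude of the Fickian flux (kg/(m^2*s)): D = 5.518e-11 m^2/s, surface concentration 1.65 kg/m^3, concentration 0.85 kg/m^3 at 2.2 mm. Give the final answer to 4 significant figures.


J = -D * (dC/dx) = D * (C1 - C2) / dx
J = 5.518e-11 * (1.65 - 0.85) / 2.2e-03
J = 2.007e-08 kg/(m^2*s)


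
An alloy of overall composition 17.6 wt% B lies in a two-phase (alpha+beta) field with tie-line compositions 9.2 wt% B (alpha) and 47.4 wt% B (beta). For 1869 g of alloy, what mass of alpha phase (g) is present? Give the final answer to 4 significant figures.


f_alpha = (C_beta - C0) / (C_beta - C_alpha)
f_alpha = (47.4 - 17.6) / (47.4 - 9.2) = 0.780105
m_alpha = f_alpha * m_total = 0.780105 * 1869 = 1458 g


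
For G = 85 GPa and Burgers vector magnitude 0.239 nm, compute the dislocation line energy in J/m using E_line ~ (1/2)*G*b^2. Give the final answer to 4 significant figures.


E = G*b^2/2
b = 0.239 nm = 2.39e-10 m
G = 85 GPa = 8.5e+10 Pa
E = 0.5 * 8.5e+10 * (2.39e-10)^2
E = 2.428e-09 J/m


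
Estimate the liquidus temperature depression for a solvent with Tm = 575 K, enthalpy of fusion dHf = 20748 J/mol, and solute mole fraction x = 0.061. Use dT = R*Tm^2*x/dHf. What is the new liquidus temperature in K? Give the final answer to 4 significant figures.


dT = R*Tm^2*x / dHf
dT = 8.314 * 575^2 * 0.061 / 20748
dT = 8.08164 K
T_new = 575 - 8.08164 = 566.9 K


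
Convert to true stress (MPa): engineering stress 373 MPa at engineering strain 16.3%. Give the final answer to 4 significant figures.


sigma_true = sigma_eng * (1 + epsilon_eng)
sigma_true = 373 * (1 + 0.163)
sigma_true = 433.8 MPa


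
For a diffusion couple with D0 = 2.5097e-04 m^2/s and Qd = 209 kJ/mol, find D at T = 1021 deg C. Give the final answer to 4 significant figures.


D = D0 * exp(-Qd / (R*T))
T = 1294.15 K
D = 2.5097e-04 * exp(-209e3 / (8.314 * 1294.15))
D = 9.197e-13 m^2/s


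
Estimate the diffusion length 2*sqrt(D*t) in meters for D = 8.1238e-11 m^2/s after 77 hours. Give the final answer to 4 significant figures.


t = 77 hr = 277200 s
Diffusion length = 2*sqrt(D*t)
= 2*sqrt(8.1238e-11 * 277200)
= 9.491e-03 m


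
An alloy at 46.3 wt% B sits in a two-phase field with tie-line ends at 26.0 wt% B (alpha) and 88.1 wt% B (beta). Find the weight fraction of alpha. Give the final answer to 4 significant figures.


f_alpha = (C_beta - C0) / (C_beta - C_alpha)
f_alpha = (88.1 - 46.3) / (88.1 - 26.0)
f_alpha = 0.6731


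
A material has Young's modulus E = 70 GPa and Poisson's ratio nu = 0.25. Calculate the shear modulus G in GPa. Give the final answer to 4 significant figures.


G = E / (2*(1+nu))
G = 70 / (2*(1+0.25))
G = 28 GPa


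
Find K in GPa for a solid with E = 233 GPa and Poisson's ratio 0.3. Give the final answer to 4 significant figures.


K = E / (3*(1-2*nu))
K = 233 / (3*(1-2*0.3))
K = 194.2 GPa


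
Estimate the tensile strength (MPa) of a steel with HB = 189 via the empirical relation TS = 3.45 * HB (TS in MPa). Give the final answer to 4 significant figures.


TS (MPa) = 3.45 * HB
TS = 3.45 * 189
TS = 652.1 MPa


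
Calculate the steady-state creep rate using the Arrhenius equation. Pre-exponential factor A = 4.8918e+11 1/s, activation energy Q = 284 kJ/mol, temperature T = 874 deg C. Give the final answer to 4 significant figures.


rate = A * exp(-Q / (R*T))
T = 874 + 273.15 = 1147.15 K
rate = 4.8918e+11 * exp(-284e3 / (8.314 * 1147.15))
rate = 0.05718 1/s


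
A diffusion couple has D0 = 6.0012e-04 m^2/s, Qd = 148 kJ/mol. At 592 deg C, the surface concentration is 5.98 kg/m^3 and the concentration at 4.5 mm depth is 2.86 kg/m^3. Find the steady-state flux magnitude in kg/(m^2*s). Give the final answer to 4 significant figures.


Step 1: D = D0 * exp(-Qd/(R*T))
T = 592 + 273.15 = 865.15 K
D = 6.0012e-04 * exp(-148e3 / (8.314 * 865.15)) = 6.95358e-13 m^2/s
Step 2: J = D * (C1 - C2) / dx
J = 6.95358e-13 * (5.98 - 2.86) / 4.5e-03
J = 4.821e-10 kg/(m^2*s)


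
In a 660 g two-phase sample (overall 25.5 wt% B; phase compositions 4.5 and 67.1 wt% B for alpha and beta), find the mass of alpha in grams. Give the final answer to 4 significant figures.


f_alpha = (C_beta - C0) / (C_beta - C_alpha)
f_alpha = (67.1 - 25.5) / (67.1 - 4.5) = 0.664537
m_alpha = f_alpha * m_total = 0.664537 * 660 = 438.6 g


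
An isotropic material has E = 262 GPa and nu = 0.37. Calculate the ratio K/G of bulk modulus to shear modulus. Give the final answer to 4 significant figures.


G = E / (2*(1+nu))
G = 262 / (2*(1+0.37)) = 95.6204 GPa
K = E / (3*(1-2*nu))
K = 262 / (3*(1-2*0.37)) = 335.897 GPa
K/G = 335.897 / 95.6204 = 3.513


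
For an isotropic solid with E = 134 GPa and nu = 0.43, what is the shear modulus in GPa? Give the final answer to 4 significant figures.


G = E / (2*(1+nu))
G = 134 / (2*(1+0.43))
G = 46.85 GPa


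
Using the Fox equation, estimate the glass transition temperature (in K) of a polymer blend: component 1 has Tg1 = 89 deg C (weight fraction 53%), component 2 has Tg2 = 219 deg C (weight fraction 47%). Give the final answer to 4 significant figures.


1/Tg = w1/Tg1 + w2/Tg2 (in Kelvin)
Tg1 = 362.15 K, Tg2 = 492.15 K
1/Tg = 0.53/362.15 + 0.47/492.15
Tg = 413.5 K


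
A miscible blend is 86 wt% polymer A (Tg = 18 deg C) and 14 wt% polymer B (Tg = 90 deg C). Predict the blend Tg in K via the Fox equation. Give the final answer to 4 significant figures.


1/Tg = w1/Tg1 + w2/Tg2 (in Kelvin)
Tg1 = 291.15 K, Tg2 = 363.15 K
1/Tg = 0.86/291.15 + 0.14/363.15
Tg = 299.5 K


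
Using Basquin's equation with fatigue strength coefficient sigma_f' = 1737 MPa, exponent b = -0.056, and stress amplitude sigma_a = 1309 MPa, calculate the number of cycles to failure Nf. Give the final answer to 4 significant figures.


sigma_a = sigma_f' * (2*Nf)^b
2*Nf = (sigma_a / sigma_f')^(1/b)
2*Nf = (1309 / 1737)^(1/-0.056)
2*Nf = 156.29
Nf = 78.15 cycles


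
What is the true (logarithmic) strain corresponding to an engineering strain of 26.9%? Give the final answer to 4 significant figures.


epsilon_true = ln(1 + epsilon_eng)
epsilon_true = ln(1 + 0.269)
epsilon_true = 0.2382


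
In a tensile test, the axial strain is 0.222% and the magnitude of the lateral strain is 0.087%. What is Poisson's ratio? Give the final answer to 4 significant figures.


nu = -epsilon_lat / epsilon_axial
Lateral strain is contraction (negative), so using magnitudes:
nu = 0.087 / 0.222
nu = 0.3919


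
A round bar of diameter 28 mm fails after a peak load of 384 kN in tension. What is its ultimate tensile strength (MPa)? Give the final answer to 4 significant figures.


A0 = pi*(d/2)^2 = pi*(28/2)^2 = 615.752 mm^2
UTS = F_max / A0 = 384*1000 / 615.752
UTS = 623.6 MPa


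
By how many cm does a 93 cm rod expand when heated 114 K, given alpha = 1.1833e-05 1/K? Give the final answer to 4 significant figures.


dL = L0 * alpha * dT
dL = 93 * 1.1833e-05 * 114
dL = 0.1255 cm


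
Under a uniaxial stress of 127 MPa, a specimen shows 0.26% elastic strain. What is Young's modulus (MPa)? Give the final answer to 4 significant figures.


E = sigma / epsilon
epsilon = 0.26% = 2.6e-03
E = 127 / 2.6e-03
E = 48850 MPa


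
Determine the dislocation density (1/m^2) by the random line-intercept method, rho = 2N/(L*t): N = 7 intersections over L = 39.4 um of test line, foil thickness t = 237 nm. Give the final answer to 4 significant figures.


rho = 2N / (L * t)
L = 39.4 um = 3.94e-05 m, t = 237 nm = 2.37e-07 m
rho = 2 * 7 / (3.94e-05 * 2.37e-07)
rho = 1.499e+12 1/m^2


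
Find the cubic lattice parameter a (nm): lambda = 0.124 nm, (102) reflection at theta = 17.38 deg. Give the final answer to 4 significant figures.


d = lambda / (2*sin(theta))
d = 0.124 / (2*sin(17.38 deg))
d = 0.207561 nm
a = d * sqrt(h^2+k^2+l^2) = 0.207561 * sqrt(5)
a = 0.4641 nm


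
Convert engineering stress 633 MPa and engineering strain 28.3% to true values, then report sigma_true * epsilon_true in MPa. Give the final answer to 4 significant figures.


sigma_true = sigma_eng * (1 + epsilon_eng)
sigma_true = 633 * (1 + 0.283) = 812.139 MPa
epsilon_true = ln(1 + epsilon_eng)
epsilon_true = ln(1 + 0.283) = 0.249201
sigma_true * epsilon_true = 812.139 * 0.249201 = 202.4 MPa


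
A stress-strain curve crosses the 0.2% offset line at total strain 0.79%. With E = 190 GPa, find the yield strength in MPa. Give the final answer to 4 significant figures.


Offset strain = 0.002
Elastic strain at yield = total_strain - offset = 7.9e-03 - 0.002 = 5.9e-03
sigma_y = E * elastic_strain = 190000 * 5.9e-03
sigma_y = 1121 MPa


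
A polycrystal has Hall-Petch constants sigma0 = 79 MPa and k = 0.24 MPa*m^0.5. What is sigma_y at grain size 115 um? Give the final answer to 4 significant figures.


sigma_y = sigma0 + k / sqrt(d)
d = 115 um = 1.15e-04 m
sigma_y = 79 + 0.24 / sqrt(1.15e-04)
sigma_y = 101.4 MPa


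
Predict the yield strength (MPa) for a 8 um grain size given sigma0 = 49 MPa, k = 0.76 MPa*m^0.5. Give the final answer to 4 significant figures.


sigma_y = sigma0 + k / sqrt(d)
d = 8 um = 8e-06 m
sigma_y = 49 + 0.76 / sqrt(8e-06)
sigma_y = 317.7 MPa


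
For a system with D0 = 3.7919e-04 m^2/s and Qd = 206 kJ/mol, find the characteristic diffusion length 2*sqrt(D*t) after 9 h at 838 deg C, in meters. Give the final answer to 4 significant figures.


Step 1: D = D0 * exp(-Qd/(R*T))
T = 1111.15 K
D = 3.7919e-04 * exp(-206e3 / (8.314 * 1111.15)) = 7.84411e-14 m^2/s
Step 2: L = 2*sqrt(D*t)
t = 9 h = 32400 s
L = 2*sqrt(7.84411e-14 * 32400) = 1.008e-04 m


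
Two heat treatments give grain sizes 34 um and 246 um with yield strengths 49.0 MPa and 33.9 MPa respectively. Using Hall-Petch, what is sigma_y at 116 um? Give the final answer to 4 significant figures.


sigma_y = sigma0 + k / sqrt(d)
1/sqrt(d1) = 1/sqrt(3.4e-05) = 171.499;  1/sqrt(d2) = 63.7577
k = (sigma1 - sigma2) / (1/sqrt(d1) - 1/sqrt(d2)) = (49.0 - 33.9) / (171.499 - 63.7577) = 0.140151 MPa*m^0.5
sigma0 = sigma1 - k/sqrt(d1) = 49.0 - 0.140151*171.499 = 24.9643 MPa
sigma_y(d3) = 24.9643 + 0.140151 / sqrt(1.16e-04) = 37.98 MPa


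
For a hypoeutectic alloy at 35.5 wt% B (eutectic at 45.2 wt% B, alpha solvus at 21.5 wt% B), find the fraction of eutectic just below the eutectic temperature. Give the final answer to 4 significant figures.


f_primary = (C_e - C0) / (C_e - C_alpha_max)
f_primary = (45.2 - 35.5) / (45.2 - 21.5)
f_primary = 0.409283
f_eutectic = 1 - 0.409283 = 0.5907


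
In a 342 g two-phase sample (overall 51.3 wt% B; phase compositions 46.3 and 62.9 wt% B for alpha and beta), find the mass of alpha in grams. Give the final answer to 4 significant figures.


f_alpha = (C_beta - C0) / (C_beta - C_alpha)
f_alpha = (62.9 - 51.3) / (62.9 - 46.3) = 0.698795
m_alpha = f_alpha * m_total = 0.698795 * 342 = 239 g


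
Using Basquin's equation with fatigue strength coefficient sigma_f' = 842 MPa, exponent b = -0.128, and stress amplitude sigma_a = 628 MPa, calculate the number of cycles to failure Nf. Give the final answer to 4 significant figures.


sigma_a = sigma_f' * (2*Nf)^b
2*Nf = (sigma_a / sigma_f')^(1/b)
2*Nf = (628 / 842)^(1/-0.128)
2*Nf = 9.88419
Nf = 4.942 cycles


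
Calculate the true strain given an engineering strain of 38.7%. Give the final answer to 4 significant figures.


epsilon_true = ln(1 + epsilon_eng)
epsilon_true = ln(1 + 0.387)
epsilon_true = 0.3271


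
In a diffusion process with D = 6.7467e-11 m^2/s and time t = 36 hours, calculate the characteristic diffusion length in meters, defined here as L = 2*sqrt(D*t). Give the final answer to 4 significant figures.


t = 36 hr = 129600 s
Diffusion length = 2*sqrt(D*t)
= 2*sqrt(6.7467e-11 * 129600)
= 5.914e-03 m


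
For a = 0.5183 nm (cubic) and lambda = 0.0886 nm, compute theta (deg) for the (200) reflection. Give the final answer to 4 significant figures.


d = a / sqrt(h^2+k^2+l^2)
d = 0.5183 / sqrt(4) = 0.25915 nm
lambda = 2*d*sin(theta)  =>  sin(theta) = lambda / (2*d)
sin(theta) = 0.0886 / (2 * 0.25915) = 0.170943
theta = 9.843 deg


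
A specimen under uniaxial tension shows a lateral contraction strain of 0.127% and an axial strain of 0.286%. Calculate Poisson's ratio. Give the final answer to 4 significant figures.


nu = -epsilon_lat / epsilon_axial
Lateral strain is contraction (negative), so using magnitudes:
nu = 0.127 / 0.286
nu = 0.4441


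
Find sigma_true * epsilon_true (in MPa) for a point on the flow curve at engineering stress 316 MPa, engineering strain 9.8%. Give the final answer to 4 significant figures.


sigma_true = sigma_eng * (1 + epsilon_eng)
sigma_true = 316 * (1 + 0.098) = 346.968 MPa
epsilon_true = ln(1 + epsilon_eng)
epsilon_true = ln(1 + 0.098) = 0.0934903
sigma_true * epsilon_true = 346.968 * 0.0934903 = 32.44 MPa


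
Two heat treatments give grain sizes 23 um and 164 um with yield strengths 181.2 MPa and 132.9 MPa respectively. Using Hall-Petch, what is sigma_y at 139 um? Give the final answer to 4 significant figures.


sigma_y = sigma0 + k / sqrt(d)
1/sqrt(d1) = 1/sqrt(2.3e-05) = 208.514;  1/sqrt(d2) = 78.0869
k = (sigma1 - sigma2) / (1/sqrt(d1) - 1/sqrt(d2)) = (181.2 - 132.9) / (208.514 - 78.0869) = 0.370321 MPa*m^0.5
sigma0 = sigma1 - k/sqrt(d1) = 181.2 - 0.370321*208.514 = 103.983 MPa
sigma_y(d3) = 103.983 + 0.370321 / sqrt(1.39e-04) = 135.4 MPa


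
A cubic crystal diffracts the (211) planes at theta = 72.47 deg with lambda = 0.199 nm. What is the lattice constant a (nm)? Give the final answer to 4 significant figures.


d = lambda / (2*sin(theta))
d = 0.199 / (2*sin(72.47 deg))
d = 0.104346 nm
a = d * sqrt(h^2+k^2+l^2) = 0.104346 * sqrt(6)
a = 0.2556 nm


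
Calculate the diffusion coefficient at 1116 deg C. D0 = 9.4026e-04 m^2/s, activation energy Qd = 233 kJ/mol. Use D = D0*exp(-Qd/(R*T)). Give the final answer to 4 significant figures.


D = D0 * exp(-Qd / (R*T))
T = 1389.15 K
D = 9.4026e-04 * exp(-233e3 / (8.314 * 1389.15))
D = 1.628e-12 m^2/s


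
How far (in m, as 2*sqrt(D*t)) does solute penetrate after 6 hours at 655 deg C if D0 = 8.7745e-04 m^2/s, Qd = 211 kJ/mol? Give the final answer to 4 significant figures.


Step 1: D = D0 * exp(-Qd/(R*T))
T = 928.15 K
D = 8.7745e-04 * exp(-211e3 / (8.314 * 928.15)) = 1.16973e-15 m^2/s
Step 2: L = 2*sqrt(D*t)
t = 6 h = 21600 s
L = 2*sqrt(1.16973e-15 * 21600) = 1.005e-05 m


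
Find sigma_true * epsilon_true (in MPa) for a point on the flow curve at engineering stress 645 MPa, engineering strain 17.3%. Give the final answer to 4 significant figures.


sigma_true = sigma_eng * (1 + epsilon_eng)
sigma_true = 645 * (1 + 0.173) = 756.585 MPa
epsilon_true = ln(1 + epsilon_eng)
epsilon_true = ln(1 + 0.173) = 0.159565
sigma_true * epsilon_true = 756.585 * 0.159565 = 120.7 MPa


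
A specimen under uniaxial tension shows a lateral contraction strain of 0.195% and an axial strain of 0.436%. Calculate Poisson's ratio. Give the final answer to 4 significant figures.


nu = -epsilon_lat / epsilon_axial
Lateral strain is contraction (negative), so using magnitudes:
nu = 0.195 / 0.436
nu = 0.4472


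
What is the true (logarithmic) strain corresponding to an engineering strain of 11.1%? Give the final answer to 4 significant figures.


epsilon_true = ln(1 + epsilon_eng)
epsilon_true = ln(1 + 0.111)
epsilon_true = 0.1053


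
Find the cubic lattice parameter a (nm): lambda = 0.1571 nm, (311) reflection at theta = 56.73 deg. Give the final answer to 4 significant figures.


d = lambda / (2*sin(theta))
d = 0.1571 / (2*sin(56.73 deg))
d = 0.0939487 nm
a = d * sqrt(h^2+k^2+l^2) = 0.0939487 * sqrt(11)
a = 0.3116 nm


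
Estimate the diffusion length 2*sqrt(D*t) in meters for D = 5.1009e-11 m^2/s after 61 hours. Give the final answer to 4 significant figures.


t = 61 hr = 219600 s
Diffusion length = 2*sqrt(D*t)
= 2*sqrt(5.1009e-11 * 219600)
= 6.694e-03 m


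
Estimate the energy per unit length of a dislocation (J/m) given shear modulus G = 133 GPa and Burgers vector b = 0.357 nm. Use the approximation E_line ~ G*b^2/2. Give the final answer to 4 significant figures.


E = G*b^2/2
b = 0.357 nm = 3.57e-10 m
G = 133 GPa = 1.33e+11 Pa
E = 0.5 * 1.33e+11 * (3.57e-10)^2
E = 8.475e-09 J/m


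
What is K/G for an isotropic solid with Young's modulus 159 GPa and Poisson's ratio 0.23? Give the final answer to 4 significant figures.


G = E / (2*(1+nu))
G = 159 / (2*(1+0.23)) = 64.6341 GPa
K = E / (3*(1-2*nu))
K = 159 / (3*(1-2*0.23)) = 98.1481 GPa
K/G = 98.1481 / 64.6341 = 1.519


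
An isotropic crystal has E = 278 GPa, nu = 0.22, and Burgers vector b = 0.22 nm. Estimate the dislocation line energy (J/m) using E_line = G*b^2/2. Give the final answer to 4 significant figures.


Step 1: G = E / (2*(1+nu))
G = 278 / (2*(1+0.22)) = 113.934 GPa = 1.13934e+11 Pa
Step 2: E_line = G*b^2/2
b = 0.22 nm = 2.2e-10 m
E_line = 0.5 * 1.13934e+11 * (2.2e-10)^2 = 2.757e-09 J/m


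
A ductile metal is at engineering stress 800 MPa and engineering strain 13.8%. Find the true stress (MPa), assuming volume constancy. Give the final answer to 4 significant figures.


sigma_true = sigma_eng * (1 + epsilon_eng)
sigma_true = 800 * (1 + 0.138)
sigma_true = 910.4 MPa


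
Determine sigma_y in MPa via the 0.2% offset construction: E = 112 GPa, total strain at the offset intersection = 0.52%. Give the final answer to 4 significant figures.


Offset strain = 0.002
Elastic strain at yield = total_strain - offset = 5.2e-03 - 0.002 = 3.2e-03
sigma_y = E * elastic_strain = 112000 * 3.2e-03
sigma_y = 358.4 MPa


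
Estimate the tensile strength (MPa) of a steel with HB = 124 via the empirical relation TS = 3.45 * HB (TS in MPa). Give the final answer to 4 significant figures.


TS (MPa) = 3.45 * HB
TS = 3.45 * 124
TS = 427.8 MPa


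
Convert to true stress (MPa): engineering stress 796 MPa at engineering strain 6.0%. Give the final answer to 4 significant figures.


sigma_true = sigma_eng * (1 + epsilon_eng)
sigma_true = 796 * (1 + 0.06)
sigma_true = 843.8 MPa


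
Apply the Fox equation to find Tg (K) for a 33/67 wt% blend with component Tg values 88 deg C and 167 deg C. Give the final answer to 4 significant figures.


1/Tg = w1/Tg1 + w2/Tg2 (in Kelvin)
Tg1 = 361.15 K, Tg2 = 440.15 K
1/Tg = 0.33/361.15 + 0.67/440.15
Tg = 410.5 K


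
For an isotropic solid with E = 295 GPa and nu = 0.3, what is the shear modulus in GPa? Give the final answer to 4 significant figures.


G = E / (2*(1+nu))
G = 295 / (2*(1+0.3))
G = 113.5 GPa


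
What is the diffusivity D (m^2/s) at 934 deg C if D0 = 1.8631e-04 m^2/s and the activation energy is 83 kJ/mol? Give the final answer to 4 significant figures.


D = D0 * exp(-Qd / (R*T))
T = 1207.15 K
D = 1.8631e-04 * exp(-83e3 / (8.314 * 1207.15))
D = 4.771e-08 m^2/s


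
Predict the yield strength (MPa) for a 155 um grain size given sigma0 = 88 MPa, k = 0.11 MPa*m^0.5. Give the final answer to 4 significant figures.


sigma_y = sigma0 + k / sqrt(d)
d = 155 um = 1.55e-04 m
sigma_y = 88 + 0.11 / sqrt(1.55e-04)
sigma_y = 96.84 MPa


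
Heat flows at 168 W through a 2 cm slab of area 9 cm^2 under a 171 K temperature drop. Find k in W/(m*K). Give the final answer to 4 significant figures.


k = Q*L / (A*dT)
L = 0.02 m, A = 9e-04 m^2
k = 168 * 0.02 / (9e-04 * 171)
k = 21.83 W/(m*K)


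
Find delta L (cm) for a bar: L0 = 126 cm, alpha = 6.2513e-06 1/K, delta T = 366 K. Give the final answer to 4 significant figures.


dL = L0 * alpha * dT
dL = 126 * 6.2513e-06 * 366
dL = 0.2883 cm


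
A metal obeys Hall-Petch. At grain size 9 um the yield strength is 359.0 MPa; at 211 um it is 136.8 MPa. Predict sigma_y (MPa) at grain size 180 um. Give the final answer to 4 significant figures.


sigma_y = sigma0 + k / sqrt(d)
1/sqrt(d1) = 1/sqrt(9e-06) = 333.333;  1/sqrt(d2) = 68.8428
k = (sigma1 - sigma2) / (1/sqrt(d1) - 1/sqrt(d2)) = (359.0 - 136.8) / (333.333 - 68.8428) = 0.840106 MPa*m^0.5
sigma0 = sigma1 - k/sqrt(d1) = 359.0 - 0.840106*333.333 = 78.9647 MPa
sigma_y(d3) = 78.9647 + 0.840106 / sqrt(1.8e-04) = 141.6 MPa


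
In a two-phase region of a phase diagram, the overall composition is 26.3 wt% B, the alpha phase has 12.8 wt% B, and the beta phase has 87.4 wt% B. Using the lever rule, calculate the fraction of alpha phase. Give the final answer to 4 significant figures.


f_alpha = (C_beta - C0) / (C_beta - C_alpha)
f_alpha = (87.4 - 26.3) / (87.4 - 12.8)
f_alpha = 0.819


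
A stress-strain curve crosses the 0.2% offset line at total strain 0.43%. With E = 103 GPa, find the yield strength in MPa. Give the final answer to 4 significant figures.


Offset strain = 0.002
Elastic strain at yield = total_strain - offset = 4.3e-03 - 0.002 = 2.3e-03
sigma_y = E * elastic_strain = 103000 * 2.3e-03
sigma_y = 236.9 MPa


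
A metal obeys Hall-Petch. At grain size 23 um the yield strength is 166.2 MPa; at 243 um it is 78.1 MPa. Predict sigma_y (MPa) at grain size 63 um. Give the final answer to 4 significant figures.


sigma_y = sigma0 + k / sqrt(d)
1/sqrt(d1) = 1/sqrt(2.3e-05) = 208.514;  1/sqrt(d2) = 64.15
k = (sigma1 - sigma2) / (1/sqrt(d1) - 1/sqrt(d2)) = (166.2 - 78.1) / (208.514 - 64.15) = 0.610261 MPa*m^0.5
sigma0 = sigma1 - k/sqrt(d1) = 166.2 - 0.610261*208.514 = 38.9517 MPa
sigma_y(d3) = 38.9517 + 0.610261 / sqrt(6.3e-05) = 115.8 MPa


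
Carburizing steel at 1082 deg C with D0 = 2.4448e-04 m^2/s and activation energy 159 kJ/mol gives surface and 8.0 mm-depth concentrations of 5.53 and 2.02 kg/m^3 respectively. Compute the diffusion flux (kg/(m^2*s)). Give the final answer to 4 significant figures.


Step 1: D = D0 * exp(-Qd/(R*T))
T = 1082 + 273.15 = 1355.15 K
D = 2.4448e-04 * exp(-159e3 / (8.314 * 1355.15)) = 1.81686e-10 m^2/s
Step 2: J = D * (C1 - C2) / dx
J = 1.81686e-10 * (5.53 - 2.02) / 8e-03
J = 7.971e-08 kg/(m^2*s)


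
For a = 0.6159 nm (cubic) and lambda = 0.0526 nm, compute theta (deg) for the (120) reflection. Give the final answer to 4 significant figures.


d = a / sqrt(h^2+k^2+l^2)
d = 0.6159 / sqrt(5) = 0.275439 nm
lambda = 2*d*sin(theta)  =>  sin(theta) = lambda / (2*d)
sin(theta) = 0.0526 / (2 * 0.275439) = 0.095484
theta = 5.479 deg


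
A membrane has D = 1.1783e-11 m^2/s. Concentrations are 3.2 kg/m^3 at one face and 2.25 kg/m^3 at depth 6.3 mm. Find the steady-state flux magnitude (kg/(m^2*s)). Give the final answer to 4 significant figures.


J = -D * (dC/dx) = D * (C1 - C2) / dx
J = 1.1783e-11 * (3.2 - 2.25) / 6.3e-03
J = 1.777e-09 kg/(m^2*s)


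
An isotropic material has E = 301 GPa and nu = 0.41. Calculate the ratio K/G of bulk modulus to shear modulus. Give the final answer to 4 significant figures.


G = E / (2*(1+nu))
G = 301 / (2*(1+0.41)) = 106.738 GPa
K = E / (3*(1-2*nu))
K = 301 / (3*(1-2*0.41)) = 557.407 GPa
K/G = 557.407 / 106.738 = 5.222


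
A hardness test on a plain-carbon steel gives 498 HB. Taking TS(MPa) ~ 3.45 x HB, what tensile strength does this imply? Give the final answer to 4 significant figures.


TS (MPa) = 3.45 * HB
TS = 3.45 * 498
TS = 1718 MPa


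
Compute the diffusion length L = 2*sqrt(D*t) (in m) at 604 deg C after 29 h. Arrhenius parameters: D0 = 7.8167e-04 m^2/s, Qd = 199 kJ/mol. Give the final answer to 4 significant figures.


Step 1: D = D0 * exp(-Qd/(R*T))
T = 877.15 K
D = 7.8167e-04 * exp(-199e3 / (8.314 * 877.15)) = 1.1017e-15 m^2/s
Step 2: L = 2*sqrt(D*t)
t = 29 h = 104400 s
L = 2*sqrt(1.1017e-15 * 104400) = 2.145e-05 m


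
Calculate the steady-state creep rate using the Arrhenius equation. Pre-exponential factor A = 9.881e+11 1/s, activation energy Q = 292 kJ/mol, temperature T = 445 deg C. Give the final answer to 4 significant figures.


rate = A * exp(-Q / (R*T))
T = 445 + 273.15 = 718.15 K
rate = 9.881e+11 * exp(-292e3 / (8.314 * 718.15))
rate = 5.694e-10 1/s


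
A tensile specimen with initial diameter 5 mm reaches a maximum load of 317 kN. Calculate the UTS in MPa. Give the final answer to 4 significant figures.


A0 = pi*(d/2)^2 = pi*(5/2)^2 = 19.635 mm^2
UTS = F_max / A0 = 317*1000 / 19.635
UTS = 16140 MPa


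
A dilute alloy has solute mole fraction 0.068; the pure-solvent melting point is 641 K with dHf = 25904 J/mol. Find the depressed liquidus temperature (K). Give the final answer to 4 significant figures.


dT = R*Tm^2*x / dHf
dT = 8.314 * 641^2 * 0.068 / 25904
dT = 8.96743 K
T_new = 641 - 8.96743 = 632 K


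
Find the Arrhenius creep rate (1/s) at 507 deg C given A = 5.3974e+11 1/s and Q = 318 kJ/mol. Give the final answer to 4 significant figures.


rate = A * exp(-Q / (R*T))
T = 507 + 273.15 = 780.15 K
rate = 5.3974e+11 * exp(-318e3 / (8.314 * 780.15))
rate = 2.753e-10 1/s


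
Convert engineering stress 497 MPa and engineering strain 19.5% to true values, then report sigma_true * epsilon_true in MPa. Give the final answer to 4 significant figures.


sigma_true = sigma_eng * (1 + epsilon_eng)
sigma_true = 497 * (1 + 0.195) = 593.915 MPa
epsilon_true = ln(1 + epsilon_eng)
epsilon_true = ln(1 + 0.195) = 0.178146
sigma_true * epsilon_true = 593.915 * 0.178146 = 105.8 MPa


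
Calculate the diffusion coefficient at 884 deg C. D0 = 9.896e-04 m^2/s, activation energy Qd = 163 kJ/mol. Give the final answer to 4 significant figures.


D = D0 * exp(-Qd / (R*T))
T = 1157.15 K
D = 9.896e-04 * exp(-163e3 / (8.314 * 1157.15))
D = 4.338e-11 m^2/s


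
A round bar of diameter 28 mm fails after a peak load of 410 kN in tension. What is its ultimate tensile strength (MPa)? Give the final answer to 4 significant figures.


A0 = pi*(d/2)^2 = pi*(28/2)^2 = 615.752 mm^2
UTS = F_max / A0 = 410*1000 / 615.752
UTS = 665.9 MPa


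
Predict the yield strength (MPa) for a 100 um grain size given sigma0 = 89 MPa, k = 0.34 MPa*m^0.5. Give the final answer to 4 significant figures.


sigma_y = sigma0 + k / sqrt(d)
d = 100 um = 1e-04 m
sigma_y = 89 + 0.34 / sqrt(1e-04)
sigma_y = 123 MPa


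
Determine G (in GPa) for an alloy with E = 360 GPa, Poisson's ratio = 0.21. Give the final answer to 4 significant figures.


G = E / (2*(1+nu))
G = 360 / (2*(1+0.21))
G = 148.8 GPa


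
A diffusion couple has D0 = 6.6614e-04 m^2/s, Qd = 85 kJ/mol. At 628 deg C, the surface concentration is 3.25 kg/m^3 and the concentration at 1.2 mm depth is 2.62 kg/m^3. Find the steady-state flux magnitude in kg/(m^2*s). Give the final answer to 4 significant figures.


Step 1: D = D0 * exp(-Qd/(R*T))
T = 628 + 273.15 = 901.15 K
D = 6.6614e-04 * exp(-85e3 / (8.314 * 901.15)) = 7.87792e-09 m^2/s
Step 2: J = D * (C1 - C2) / dx
J = 7.87792e-09 * (3.25 - 2.62) / 1.2e-03
J = 4.136e-06 kg/(m^2*s)


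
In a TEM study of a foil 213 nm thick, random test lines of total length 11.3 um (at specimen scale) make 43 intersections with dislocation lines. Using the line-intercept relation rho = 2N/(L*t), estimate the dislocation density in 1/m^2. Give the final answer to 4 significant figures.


rho = 2N / (L * t)
L = 11.3 um = 1.13e-05 m, t = 213 nm = 2.13e-07 m
rho = 2 * 43 / (1.13e-05 * 2.13e-07)
rho = 3.573e+13 1/m^2


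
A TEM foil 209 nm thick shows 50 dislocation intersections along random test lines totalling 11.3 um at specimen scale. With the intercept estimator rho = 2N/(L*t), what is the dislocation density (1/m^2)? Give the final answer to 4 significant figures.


rho = 2N / (L * t)
L = 11.3 um = 1.13e-05 m, t = 209 nm = 2.09e-07 m
rho = 2 * 50 / (1.13e-05 * 2.09e-07)
rho = 4.234e+13 1/m^2


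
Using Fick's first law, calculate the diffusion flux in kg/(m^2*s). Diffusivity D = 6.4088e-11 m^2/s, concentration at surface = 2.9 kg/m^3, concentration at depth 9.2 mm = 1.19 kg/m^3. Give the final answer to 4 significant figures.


J = -D * (dC/dx) = D * (C1 - C2) / dx
J = 6.4088e-11 * (2.9 - 1.19) / 9.2e-03
J = 1.191e-08 kg/(m^2*s)


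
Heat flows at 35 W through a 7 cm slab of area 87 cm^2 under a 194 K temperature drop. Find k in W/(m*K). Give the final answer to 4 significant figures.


k = Q*L / (A*dT)
L = 0.07 m, A = 8.7e-03 m^2
k = 35 * 0.07 / (8.7e-03 * 194)
k = 1.452 W/(m*K)


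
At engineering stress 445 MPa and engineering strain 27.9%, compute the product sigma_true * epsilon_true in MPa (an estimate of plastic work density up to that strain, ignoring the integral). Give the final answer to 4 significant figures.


sigma_true = sigma_eng * (1 + epsilon_eng)
sigma_true = 445 * (1 + 0.279) = 569.155 MPa
epsilon_true = ln(1 + epsilon_eng)
epsilon_true = ln(1 + 0.279) = 0.246079
sigma_true * epsilon_true = 569.155 * 0.246079 = 140.1 MPa


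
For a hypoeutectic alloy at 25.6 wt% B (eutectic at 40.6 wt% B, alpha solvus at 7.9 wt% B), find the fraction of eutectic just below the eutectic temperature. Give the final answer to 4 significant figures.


f_primary = (C_e - C0) / (C_e - C_alpha_max)
f_primary = (40.6 - 25.6) / (40.6 - 7.9)
f_primary = 0.458716
f_eutectic = 1 - 0.458716 = 0.5413


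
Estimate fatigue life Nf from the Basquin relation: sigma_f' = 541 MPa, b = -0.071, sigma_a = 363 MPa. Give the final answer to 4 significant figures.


sigma_a = sigma_f' * (2*Nf)^b
2*Nf = (sigma_a / sigma_f')^(1/b)
2*Nf = (363 / 541)^(1/-0.071)
2*Nf = 275.876
Nf = 137.9 cycles


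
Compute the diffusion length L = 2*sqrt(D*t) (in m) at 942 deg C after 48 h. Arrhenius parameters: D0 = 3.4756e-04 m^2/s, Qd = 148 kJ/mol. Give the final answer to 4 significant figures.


Step 1: D = D0 * exp(-Qd/(R*T))
T = 1215.15 K
D = 3.4756e-04 * exp(-148e3 / (8.314 * 1215.15)) = 1.50955e-10 m^2/s
Step 2: L = 2*sqrt(D*t)
t = 48 h = 172800 s
L = 2*sqrt(1.50955e-10 * 172800) = 0.01021 m


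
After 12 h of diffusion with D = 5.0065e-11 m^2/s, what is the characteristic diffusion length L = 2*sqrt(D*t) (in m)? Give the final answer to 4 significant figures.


t = 12 hr = 43200 s
Diffusion length = 2*sqrt(D*t)
= 2*sqrt(5.0065e-11 * 43200)
= 2.941e-03 m


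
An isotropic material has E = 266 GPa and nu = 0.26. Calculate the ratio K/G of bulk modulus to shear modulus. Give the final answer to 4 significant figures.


G = E / (2*(1+nu))
G = 266 / (2*(1+0.26)) = 105.556 GPa
K = E / (3*(1-2*nu))
K = 266 / (3*(1-2*0.26)) = 184.722 GPa
K/G = 184.722 / 105.556 = 1.75


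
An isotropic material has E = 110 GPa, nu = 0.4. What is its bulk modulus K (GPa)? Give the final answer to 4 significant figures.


K = E / (3*(1-2*nu))
K = 110 / (3*(1-2*0.4))
K = 183.3 GPa


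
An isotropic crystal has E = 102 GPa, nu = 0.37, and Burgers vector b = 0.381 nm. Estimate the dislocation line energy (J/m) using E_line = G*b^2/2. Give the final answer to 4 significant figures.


Step 1: G = E / (2*(1+nu))
G = 102 / (2*(1+0.37)) = 37.2263 GPa = 3.72263e+10 Pa
Step 2: E_line = G*b^2/2
b = 0.381 nm = 3.81e-10 m
E_line = 0.5 * 3.72263e+10 * (3.81e-10)^2 = 2.702e-09 J/m


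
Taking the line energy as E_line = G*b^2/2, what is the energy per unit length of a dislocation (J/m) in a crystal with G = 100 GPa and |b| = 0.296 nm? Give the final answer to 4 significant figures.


E = G*b^2/2
b = 0.296 nm = 2.96e-10 m
G = 100 GPa = 1e+11 Pa
E = 0.5 * 1e+11 * (2.96e-10)^2
E = 4.381e-09 J/m


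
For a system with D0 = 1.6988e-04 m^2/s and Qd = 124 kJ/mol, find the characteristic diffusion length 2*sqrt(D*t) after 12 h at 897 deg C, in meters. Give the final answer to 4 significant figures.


Step 1: D = D0 * exp(-Qd/(R*T))
T = 1170.15 K
D = 1.6988e-04 * exp(-124e3 / (8.314 * 1170.15)) = 4.95077e-10 m^2/s
Step 2: L = 2*sqrt(D*t)
t = 12 h = 43200 s
L = 2*sqrt(4.95077e-10 * 43200) = 9.249e-03 m


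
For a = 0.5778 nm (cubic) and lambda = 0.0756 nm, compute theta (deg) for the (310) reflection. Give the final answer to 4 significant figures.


d = a / sqrt(h^2+k^2+l^2)
d = 0.5778 / sqrt(10) = 0.182716 nm
lambda = 2*d*sin(theta)  =>  sin(theta) = lambda / (2*d)
sin(theta) = 0.0756 / (2 * 0.182716) = 0.206878
theta = 11.94 deg


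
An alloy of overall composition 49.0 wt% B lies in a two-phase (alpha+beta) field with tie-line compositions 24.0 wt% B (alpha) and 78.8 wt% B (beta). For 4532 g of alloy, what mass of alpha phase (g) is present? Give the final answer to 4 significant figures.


f_alpha = (C_beta - C0) / (C_beta - C_alpha)
f_alpha = (78.8 - 49.0) / (78.8 - 24.0) = 0.543796
m_alpha = f_alpha * m_total = 0.543796 * 4532 = 2464 g


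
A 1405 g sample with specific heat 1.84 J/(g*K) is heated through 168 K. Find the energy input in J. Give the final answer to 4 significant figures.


Q = m * cp * dT
Q = 1405 * 1.84 * 168
Q = 434300 J


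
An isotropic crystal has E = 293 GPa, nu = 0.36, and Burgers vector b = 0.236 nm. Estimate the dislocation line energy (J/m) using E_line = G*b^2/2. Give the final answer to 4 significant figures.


Step 1: G = E / (2*(1+nu))
G = 293 / (2*(1+0.36)) = 107.721 GPa = 1.07721e+11 Pa
Step 2: E_line = G*b^2/2
b = 0.236 nm = 2.36e-10 m
E_line = 0.5 * 1.07721e+11 * (2.36e-10)^2 = 3e-09 J/m


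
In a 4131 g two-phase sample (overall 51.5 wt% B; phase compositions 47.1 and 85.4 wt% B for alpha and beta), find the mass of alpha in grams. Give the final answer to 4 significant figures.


f_alpha = (C_beta - C0) / (C_beta - C_alpha)
f_alpha = (85.4 - 51.5) / (85.4 - 47.1) = 0.885117
m_alpha = f_alpha * m_total = 0.885117 * 4131 = 3656 g


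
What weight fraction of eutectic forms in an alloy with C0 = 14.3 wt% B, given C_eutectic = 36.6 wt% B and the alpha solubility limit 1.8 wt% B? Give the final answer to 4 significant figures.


f_primary = (C_e - C0) / (C_e - C_alpha_max)
f_primary = (36.6 - 14.3) / (36.6 - 1.8)
f_primary = 0.640805
f_eutectic = 1 - 0.640805 = 0.3592


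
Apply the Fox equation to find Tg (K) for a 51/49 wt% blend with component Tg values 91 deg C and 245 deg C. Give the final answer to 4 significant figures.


1/Tg = w1/Tg1 + w2/Tg2 (in Kelvin)
Tg1 = 364.15 K, Tg2 = 518.15 K
1/Tg = 0.51/364.15 + 0.49/518.15
Tg = 426.2 K


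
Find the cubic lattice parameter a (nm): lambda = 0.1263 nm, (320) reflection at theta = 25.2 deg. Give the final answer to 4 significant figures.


d = lambda / (2*sin(theta))
d = 0.1263 / (2*sin(25.2 deg))
d = 0.148316 nm
a = d * sqrt(h^2+k^2+l^2) = 0.148316 * sqrt(13)
a = 0.5348 nm


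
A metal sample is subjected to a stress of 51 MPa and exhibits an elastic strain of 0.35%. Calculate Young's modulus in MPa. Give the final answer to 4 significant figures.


E = sigma / epsilon
epsilon = 0.35% = 3.5e-03
E = 51 / 3.5e-03
E = 14570 MPa


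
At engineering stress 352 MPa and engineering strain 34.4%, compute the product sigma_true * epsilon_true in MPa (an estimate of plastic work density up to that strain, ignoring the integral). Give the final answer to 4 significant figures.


sigma_true = sigma_eng * (1 + epsilon_eng)
sigma_true = 352 * (1 + 0.344) = 473.088 MPa
epsilon_true = ln(1 + epsilon_eng)
epsilon_true = ln(1 + 0.344) = 0.29565
sigma_true * epsilon_true = 473.088 * 0.29565 = 139.9 MPa


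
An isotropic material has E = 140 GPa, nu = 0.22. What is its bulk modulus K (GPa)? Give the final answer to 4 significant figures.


K = E / (3*(1-2*nu))
K = 140 / (3*(1-2*0.22))
K = 83.33 GPa


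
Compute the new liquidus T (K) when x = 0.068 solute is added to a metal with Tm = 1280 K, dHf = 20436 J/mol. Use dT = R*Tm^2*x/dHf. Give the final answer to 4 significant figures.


dT = R*Tm^2*x / dHf
dT = 8.314 * 1280^2 * 0.068 / 20436
dT = 45.3255 K
T_new = 1280 - 45.3255 = 1235 K


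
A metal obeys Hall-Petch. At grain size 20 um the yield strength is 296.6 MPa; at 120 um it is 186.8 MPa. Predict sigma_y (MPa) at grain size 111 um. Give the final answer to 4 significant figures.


sigma_y = sigma0 + k / sqrt(d)
1/sqrt(d1) = 1/sqrt(2e-05) = 223.607;  1/sqrt(d2) = 91.2871
k = (sigma1 - sigma2) / (1/sqrt(d1) - 1/sqrt(d2)) = (296.6 - 186.8) / (223.607 - 91.2871) = 0.829808 MPa*m^0.5
sigma0 = sigma1 - k/sqrt(d1) = 296.6 - 0.829808*223.607 = 111.049 MPa
sigma_y(d3) = 111.049 + 0.829808 / sqrt(1.11e-04) = 189.8 MPa


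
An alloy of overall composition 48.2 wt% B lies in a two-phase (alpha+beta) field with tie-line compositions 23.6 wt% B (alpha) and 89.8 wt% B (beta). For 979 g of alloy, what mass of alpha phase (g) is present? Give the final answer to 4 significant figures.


f_alpha = (C_beta - C0) / (C_beta - C_alpha)
f_alpha = (89.8 - 48.2) / (89.8 - 23.6) = 0.628399
m_alpha = f_alpha * m_total = 0.628399 * 979 = 615.2 g


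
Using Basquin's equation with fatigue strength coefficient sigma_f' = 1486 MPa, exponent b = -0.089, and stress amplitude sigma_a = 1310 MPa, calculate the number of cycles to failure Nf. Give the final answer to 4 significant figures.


sigma_a = sigma_f' * (2*Nf)^b
2*Nf = (sigma_a / sigma_f')^(1/b)
2*Nf = (1310 / 1486)^(1/-0.089)
2*Nf = 4.12231
Nf = 2.061 cycles


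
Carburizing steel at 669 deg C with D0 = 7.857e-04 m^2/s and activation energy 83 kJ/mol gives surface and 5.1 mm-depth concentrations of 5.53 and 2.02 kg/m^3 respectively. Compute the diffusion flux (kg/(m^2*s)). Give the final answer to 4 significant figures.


Step 1: D = D0 * exp(-Qd/(R*T))
T = 669 + 273.15 = 942.15 K
D = 7.857e-04 * exp(-83e3 / (8.314 * 942.15)) = 1.96521e-08 m^2/s
Step 2: J = D * (C1 - C2) / dx
J = 1.96521e-08 * (5.53 - 2.02) / 5.1e-03
J = 1.353e-05 kg/(m^2*s)


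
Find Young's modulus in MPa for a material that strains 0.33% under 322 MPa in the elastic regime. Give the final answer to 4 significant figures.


E = sigma / epsilon
epsilon = 0.33% = 3.3e-03
E = 322 / 3.3e-03
E = 97580 MPa


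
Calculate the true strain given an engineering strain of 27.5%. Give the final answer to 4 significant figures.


epsilon_true = ln(1 + epsilon_eng)
epsilon_true = ln(1 + 0.275)
epsilon_true = 0.2429


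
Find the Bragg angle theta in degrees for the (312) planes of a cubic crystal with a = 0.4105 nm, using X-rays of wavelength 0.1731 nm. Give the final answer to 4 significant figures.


d = a / sqrt(h^2+k^2+l^2)
d = 0.4105 / sqrt(14) = 0.109711 nm
lambda = 2*d*sin(theta)  =>  sin(theta) = lambda / (2*d)
sin(theta) = 0.1731 / (2 * 0.109711) = 0.788893
theta = 52.08 deg


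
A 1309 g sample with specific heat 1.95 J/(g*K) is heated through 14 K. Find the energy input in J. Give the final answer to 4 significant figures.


Q = m * cp * dT
Q = 1309 * 1.95 * 14
Q = 35740 J
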